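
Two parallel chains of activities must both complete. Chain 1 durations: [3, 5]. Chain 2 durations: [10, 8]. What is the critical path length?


Path A total = 3 + 5 = 8
Path B total = 10 + 8 = 18
Critical path = longest path = max(8, 18) = 18

18


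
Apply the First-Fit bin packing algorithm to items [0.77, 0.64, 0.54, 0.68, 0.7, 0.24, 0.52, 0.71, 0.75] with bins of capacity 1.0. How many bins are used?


Place items sequentially using First-Fit:
  Item 0.77 -> new Bin 1
  Item 0.64 -> new Bin 2
  Item 0.54 -> new Bin 3
  Item 0.68 -> new Bin 4
  Item 0.7 -> new Bin 5
  Item 0.24 -> Bin 2 (now 0.88)
  Item 0.52 -> new Bin 6
  Item 0.71 -> new Bin 7
  Item 0.75 -> new Bin 8
Total bins used = 8

8


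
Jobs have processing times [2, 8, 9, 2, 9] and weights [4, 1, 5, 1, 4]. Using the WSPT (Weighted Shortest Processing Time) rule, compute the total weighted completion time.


Compute p/w ratios and sort ascending (WSPT): [(2, 4), (9, 5), (2, 1), (9, 4), (8, 1)]
Compute weighted completion times:
  Job (p=2,w=4): C=2, w*C=4*2=8
  Job (p=9,w=5): C=11, w*C=5*11=55
  Job (p=2,w=1): C=13, w*C=1*13=13
  Job (p=9,w=4): C=22, w*C=4*22=88
  Job (p=8,w=1): C=30, w*C=1*30=30
Total weighted completion time = 194

194


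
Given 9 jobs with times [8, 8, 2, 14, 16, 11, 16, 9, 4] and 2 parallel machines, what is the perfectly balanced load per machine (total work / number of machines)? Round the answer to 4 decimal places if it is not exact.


Total processing time = 8 + 8 + 2 + 14 + 16 + 11 + 16 + 9 + 4 = 88
Number of machines = 2
Ideal balanced load = 88 / 2 = 44.0

44.0


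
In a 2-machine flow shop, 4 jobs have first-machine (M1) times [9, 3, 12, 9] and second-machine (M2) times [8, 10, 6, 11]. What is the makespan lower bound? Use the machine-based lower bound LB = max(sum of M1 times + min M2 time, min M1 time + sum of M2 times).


LB1 = sum(M1 times) + min(M2 times) = 33 + 6 = 39
LB2 = min(M1 times) + sum(M2 times) = 3 + 35 = 38
Lower bound = max(LB1, LB2) = max(39, 38) = 39

39


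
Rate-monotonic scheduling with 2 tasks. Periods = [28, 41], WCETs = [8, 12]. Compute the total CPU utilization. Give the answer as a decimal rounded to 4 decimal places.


Compute individual utilizations (exact fractions):
  Task 1: C/T = 8/28 = 2/7 (approx. 0.2857)
  Task 2: C/T = 12/41 (approx. 0.2927)
Total utilization U = 2/7 + 12/41 = 166/287
Rounded to 4 decimal places: U = 0.5784
RM (Liu & Layland) bound for 2 tasks = 0.828427; compare with U = 166/287 (approx. 0.578397)
U <= bound, so schedulable by RM sufficient condition.

0.5784


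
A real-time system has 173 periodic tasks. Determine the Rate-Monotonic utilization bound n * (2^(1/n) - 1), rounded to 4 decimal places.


Compute 2^(1/173) = 1.0040146684
Subtract 1: 1.0040146684 - 1 = 0.0040146684
Multiply by n: 173 * 0.0040146684 = 0.6945376332
Round to 4 dp: 0.6945

0.6945


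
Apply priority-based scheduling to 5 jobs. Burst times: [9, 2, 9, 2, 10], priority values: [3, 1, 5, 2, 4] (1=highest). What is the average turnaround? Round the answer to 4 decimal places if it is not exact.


Sort by priority (ascending = highest first):
Order: [(1, 2), (2, 2), (3, 9), (4, 10), (5, 9)]
Completion times:
  Priority 1, burst=2, C=2
  Priority 2, burst=2, C=4
  Priority 3, burst=9, C=13
  Priority 4, burst=10, C=23
  Priority 5, burst=9, C=32
Average turnaround = 74/5 = 14.8

14.8


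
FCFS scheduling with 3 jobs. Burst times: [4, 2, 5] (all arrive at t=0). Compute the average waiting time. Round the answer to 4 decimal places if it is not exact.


FCFS order (as given): [4, 2, 5]
Waiting times:
  Job 1: wait = 0
  Job 2: wait = 4
  Job 3: wait = 6
Sum of waiting times = 10
Average waiting time = 10/3 = 3.3333

3.3333


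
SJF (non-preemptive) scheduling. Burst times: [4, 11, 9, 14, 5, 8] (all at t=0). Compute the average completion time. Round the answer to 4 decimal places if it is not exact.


SJF order (ascending): [4, 5, 8, 9, 11, 14]
Completion times:
  Job 1: burst=4, C=4
  Job 2: burst=5, C=9
  Job 3: burst=8, C=17
  Job 4: burst=9, C=26
  Job 5: burst=11, C=37
  Job 6: burst=14, C=51
Average completion = 144/6 = 24.0

24.0


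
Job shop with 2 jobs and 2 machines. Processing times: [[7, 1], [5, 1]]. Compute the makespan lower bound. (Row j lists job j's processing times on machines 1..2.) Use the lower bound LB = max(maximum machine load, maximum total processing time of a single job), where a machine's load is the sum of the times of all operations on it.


Machine loads:
  Machine 1: 7 + 5 = 12
  Machine 2: 1 + 1 = 2
Max machine load = 12
Job totals:
  Job 1: 8
  Job 2: 6
Max job total = 8
Lower bound = max(12, 8) = 12

12


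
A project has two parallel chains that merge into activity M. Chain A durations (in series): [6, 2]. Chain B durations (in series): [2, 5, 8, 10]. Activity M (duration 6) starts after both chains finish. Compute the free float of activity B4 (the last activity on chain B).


ES(B4) = sum of predecessors on chain B = 15
EF(B4) = ES + duration = 15 + 10 = 25
Successor of B4 is M. ES(M) = max(sum(A), sum(B)) = max(8, 25) = 25
Free float = ES(successor) - EF(current) = 25 - 25 = 0

0


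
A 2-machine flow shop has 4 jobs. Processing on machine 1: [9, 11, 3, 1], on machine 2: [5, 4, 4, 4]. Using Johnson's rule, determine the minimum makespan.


Apply Johnson's rule:
  Group 1 (a <= b): [(4, 1, 4), (3, 3, 4)]
  Group 2 (a > b): [(1, 9, 5), (2, 11, 4)]
Optimal job order: [4, 3, 1, 2]
Schedule:
  Job 4: M1 done at 1, M2 done at 5
  Job 3: M1 done at 4, M2 done at 9
  Job 1: M1 done at 13, M2 done at 18
  Job 2: M1 done at 24, M2 done at 28
Makespan = 28

28


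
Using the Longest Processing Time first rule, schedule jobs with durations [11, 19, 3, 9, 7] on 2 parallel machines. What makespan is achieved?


Sort jobs in decreasing order (LPT): [19, 11, 9, 7, 3]
Assign each job to the least loaded machine:
  Machine 1: jobs [19, 7], load = 26
  Machine 2: jobs [11, 9, 3], load = 23
Makespan = max load = 26

26


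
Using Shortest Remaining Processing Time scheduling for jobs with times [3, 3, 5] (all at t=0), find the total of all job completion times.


Since all jobs arrive at t=0, SRPT equals SPT ordering.
SPT order: [3, 3, 5]
Completion times:
  Job 1: p=3, C=3
  Job 2: p=3, C=6
  Job 3: p=5, C=11
Total completion time = 3 + 6 + 11 = 20

20


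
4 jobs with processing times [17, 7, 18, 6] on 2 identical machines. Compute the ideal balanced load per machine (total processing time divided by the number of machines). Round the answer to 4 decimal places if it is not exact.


Total processing time = 17 + 7 + 18 + 6 = 48
Number of machines = 2
Ideal balanced load = 48 / 2 = 24.0

24.0


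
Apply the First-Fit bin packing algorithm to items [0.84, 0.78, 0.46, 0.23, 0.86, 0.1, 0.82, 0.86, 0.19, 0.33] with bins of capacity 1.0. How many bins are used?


Place items sequentially using First-Fit:
  Item 0.84 -> new Bin 1
  Item 0.78 -> new Bin 2
  Item 0.46 -> new Bin 3
  Item 0.23 -> Bin 3 (now 0.69)
  Item 0.86 -> new Bin 4
  Item 0.1 -> Bin 1 (now 0.94)
  Item 0.82 -> new Bin 5
  Item 0.86 -> new Bin 6
  Item 0.19 -> Bin 2 (now 0.97)
  Item 0.33 -> new Bin 7
Total bins used = 7

7


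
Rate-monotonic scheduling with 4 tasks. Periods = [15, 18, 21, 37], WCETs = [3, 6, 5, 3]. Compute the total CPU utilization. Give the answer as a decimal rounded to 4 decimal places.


Compute individual utilizations (exact fractions):
  Task 1: C/T = 3/15 = 1/5 (approx. 0.2)
  Task 2: C/T = 6/18 = 1/3 (approx. 0.3333)
  Task 3: C/T = 5/21 (approx. 0.2381)
  Task 4: C/T = 3/37 (approx. 0.0811)
Total utilization U = 1/5 + 1/3 + 5/21 + 3/37 = 1104/1295
Rounded to 4 decimal places: U = 0.8525
RM (Liu & Layland) bound for 4 tasks = 0.756828; compare with U = 1104/1295 (approx. 0.852510)
bound < U <= 1, so the RM sufficient condition is not met (inconclusive; an exact test such as response-time analysis is needed).

0.8525


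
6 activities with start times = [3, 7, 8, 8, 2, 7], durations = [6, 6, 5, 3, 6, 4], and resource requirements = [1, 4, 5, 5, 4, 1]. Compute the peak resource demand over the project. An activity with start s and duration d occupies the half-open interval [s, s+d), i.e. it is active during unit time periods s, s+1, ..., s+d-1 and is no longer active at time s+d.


Each activity i is active on [start_i, start_i + duration_i).
Compute total resource usage per time slot:
  t=0: active resources = [], total = 0
  t=1: active resources = [], total = 0
  t=2: active resources = [4], total = 4
  t=3: active resources = [1, 4], total = 5
  t=4: active resources = [1, 4], total = 5
  t=5: active resources = [1, 4], total = 5
  t=6: active resources = [1, 4], total = 5
  t=7: active resources = [1, 4, 4, 1], total = 10
  t=8: active resources = [1, 4, 5, 5, 1], total = 16
  t=9: active resources = [4, 5, 5, 1], total = 15
  t=10: active resources = [4, 5, 5, 1], total = 15
  t=11: active resources = [4, 5], total = 9
  t=12: active resources = [4, 5], total = 9
Peak resource demand = 16

16


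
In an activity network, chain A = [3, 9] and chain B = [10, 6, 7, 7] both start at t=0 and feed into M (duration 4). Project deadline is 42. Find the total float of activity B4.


Forward pass: ES(B4) = sum of predecessors on chain B = 23
EF = ES + duration = 23 + 7 = 30
Backward pass: LF(M) = deadline = 42; LS(M) = 42 - 4 = 38
LF(B4) = LS(M) - sum(successors on chain B) = 38 - 0 = 38
LS = LF - duration = 38 - 7 = 31
Total float = LS - ES = 31 - 23 = 8

8


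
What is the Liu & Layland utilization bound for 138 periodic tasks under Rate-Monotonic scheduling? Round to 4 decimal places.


Compute 2^(1/138) = 1.0050354411
Subtract 1: 1.0050354411 - 1 = 0.0050354411
Multiply by n: 138 * 0.0050354411 = 0.6948908718
Round to 4 dp: 0.6949

0.6949


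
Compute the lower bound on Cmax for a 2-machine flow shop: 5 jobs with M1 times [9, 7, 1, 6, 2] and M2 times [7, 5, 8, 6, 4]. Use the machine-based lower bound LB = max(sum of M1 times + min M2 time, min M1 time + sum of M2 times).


LB1 = sum(M1 times) + min(M2 times) = 25 + 4 = 29
LB2 = min(M1 times) + sum(M2 times) = 1 + 30 = 31
Lower bound = max(LB1, LB2) = max(29, 31) = 31

31


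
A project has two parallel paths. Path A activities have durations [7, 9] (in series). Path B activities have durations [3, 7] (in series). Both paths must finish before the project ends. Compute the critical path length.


Path A total = 7 + 9 = 16
Path B total = 3 + 7 = 10
Critical path = longest path = max(16, 10) = 16

16


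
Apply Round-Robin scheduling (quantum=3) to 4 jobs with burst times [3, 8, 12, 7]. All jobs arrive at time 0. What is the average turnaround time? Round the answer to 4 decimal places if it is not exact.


Time quantum = 3
Execution trace:
  J1 runs 3 units, time = 3
  J2 runs 3 units, time = 6
  J3 runs 3 units, time = 9
  J4 runs 3 units, time = 12
  J2 runs 3 units, time = 15
  J3 runs 3 units, time = 18
  J4 runs 3 units, time = 21
  J2 runs 2 units, time = 23
  J3 runs 3 units, time = 26
  J4 runs 1 units, time = 27
  J3 runs 3 units, time = 30
Finish times: [3, 23, 30, 27]
Average turnaround = 83/4 = 20.75

20.75


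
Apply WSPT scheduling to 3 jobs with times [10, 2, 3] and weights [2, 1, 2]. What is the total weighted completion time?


Compute p/w ratios and sort ascending (WSPT): [(3, 2), (2, 1), (10, 2)]
Compute weighted completion times:
  Job (p=3,w=2): C=3, w*C=2*3=6
  Job (p=2,w=1): C=5, w*C=1*5=5
  Job (p=10,w=2): C=15, w*C=2*15=30
Total weighted completion time = 41

41


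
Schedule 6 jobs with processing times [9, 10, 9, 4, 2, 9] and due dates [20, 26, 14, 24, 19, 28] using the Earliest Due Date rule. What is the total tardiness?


Sort by due date (EDD order): [(9, 14), (2, 19), (9, 20), (4, 24), (10, 26), (9, 28)]
Compute completion times and tardiness:
  Job 1: p=9, d=14, C=9, tardiness=max(0,9-14)=0
  Job 2: p=2, d=19, C=11, tardiness=max(0,11-19)=0
  Job 3: p=9, d=20, C=20, tardiness=max(0,20-20)=0
  Job 4: p=4, d=24, C=24, tardiness=max(0,24-24)=0
  Job 5: p=10, d=26, C=34, tardiness=max(0,34-26)=8
  Job 6: p=9, d=28, C=43, tardiness=max(0,43-28)=15
Total tardiness = 23

23


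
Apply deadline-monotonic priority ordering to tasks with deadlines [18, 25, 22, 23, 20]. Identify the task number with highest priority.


Sort tasks by relative deadline (ascending):
  Task 1: deadline = 18
  Task 5: deadline = 20
  Task 3: deadline = 22
  Task 4: deadline = 23
  Task 2: deadline = 25
Priority order (highest first): [1, 5, 3, 4, 2]
Highest priority task = 1

1


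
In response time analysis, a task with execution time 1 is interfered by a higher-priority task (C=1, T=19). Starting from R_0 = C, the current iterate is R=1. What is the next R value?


R_next = C + ceil(R_prev / T_hp) * C_hp
ceil(1 / 19) = ceil(0.0526) = 1
Interference = 1 * 1 = 1
R_next = 1 + 1 = 2

2


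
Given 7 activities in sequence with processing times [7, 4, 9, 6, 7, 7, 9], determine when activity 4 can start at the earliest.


Activity 4 starts after activities 1 through 3 complete.
Predecessor durations: [7, 4, 9]
ES = 7 + 4 + 9 = 20

20


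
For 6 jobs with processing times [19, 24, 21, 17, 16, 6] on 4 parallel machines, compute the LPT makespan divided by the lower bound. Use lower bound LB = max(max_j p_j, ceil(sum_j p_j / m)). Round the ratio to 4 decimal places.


LPT order: [24, 21, 19, 17, 16, 6]
Machine loads after assignment: [24, 21, 25, 33]
LPT makespan = 33
Lower bound = max(max_job, ceil(total/4)) = max(24, 26) = 26
Ratio = 33 / 26 = 1.2692

1.2692


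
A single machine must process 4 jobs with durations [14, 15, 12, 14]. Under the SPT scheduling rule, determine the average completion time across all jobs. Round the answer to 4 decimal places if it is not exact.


Sort jobs by processing time (SPT order): [12, 14, 14, 15]
Compute completion times sequentially:
  Job 1: processing = 12, completes at 12
  Job 2: processing = 14, completes at 26
  Job 3: processing = 14, completes at 40
  Job 4: processing = 15, completes at 55
Sum of completion times = 133
Average completion time = 133/4 = 33.25

33.25


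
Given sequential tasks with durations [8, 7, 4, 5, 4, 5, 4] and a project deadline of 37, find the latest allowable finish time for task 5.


LF(activity 5) = deadline - sum of successor durations
Successors: activities 6 through 7 with durations [5, 4]
Sum of successor durations = 9
LF = 37 - 9 = 28

28


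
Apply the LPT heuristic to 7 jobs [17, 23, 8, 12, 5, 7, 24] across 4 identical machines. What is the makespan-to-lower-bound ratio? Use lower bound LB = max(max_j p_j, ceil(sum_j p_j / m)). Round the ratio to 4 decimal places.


LPT order: [24, 23, 17, 12, 8, 7, 5]
Machine loads after assignment: [24, 23, 24, 25]
LPT makespan = 25
Lower bound = max(max_job, ceil(total/4)) = max(24, 24) = 24
Ratio = 25 / 24 = 1.0417

1.0417


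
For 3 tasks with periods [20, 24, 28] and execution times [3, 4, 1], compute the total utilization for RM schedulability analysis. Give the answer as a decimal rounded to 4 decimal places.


Compute individual utilizations (exact fractions):
  Task 1: C/T = 3/20 (approx. 0.15)
  Task 2: C/T = 4/24 = 1/6 (approx. 0.1667)
  Task 3: C/T = 1/28 (approx. 0.0357)
Total utilization U = 3/20 + 1/6 + 1/28 = 37/105
Rounded to 4 decimal places: U = 0.3524
RM (Liu & Layland) bound for 3 tasks = 0.779763; compare with U = 37/105 (approx. 0.352381)
U <= bound, so schedulable by RM sufficient condition.

0.3524


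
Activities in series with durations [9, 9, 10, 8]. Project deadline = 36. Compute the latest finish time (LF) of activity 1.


LF(activity 1) = deadline - sum of successor durations
Successors: activities 2 through 4 with durations [9, 10, 8]
Sum of successor durations = 27
LF = 36 - 27 = 9

9


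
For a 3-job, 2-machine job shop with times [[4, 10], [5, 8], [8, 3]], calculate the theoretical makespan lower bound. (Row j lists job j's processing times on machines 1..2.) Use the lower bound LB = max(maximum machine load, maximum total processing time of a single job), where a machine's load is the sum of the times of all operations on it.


Machine loads:
  Machine 1: 4 + 5 + 8 = 17
  Machine 2: 10 + 8 + 3 = 21
Max machine load = 21
Job totals:
  Job 1: 14
  Job 2: 13
  Job 3: 11
Max job total = 14
Lower bound = max(21, 14) = 21

21


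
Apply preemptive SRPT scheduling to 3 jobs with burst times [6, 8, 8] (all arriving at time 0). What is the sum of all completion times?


Since all jobs arrive at t=0, SRPT equals SPT ordering.
SPT order: [6, 8, 8]
Completion times:
  Job 1: p=6, C=6
  Job 2: p=8, C=14
  Job 3: p=8, C=22
Total completion time = 6 + 14 + 22 = 42

42


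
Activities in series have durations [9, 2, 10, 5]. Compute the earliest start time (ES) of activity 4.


Activity 4 starts after activities 1 through 3 complete.
Predecessor durations: [9, 2, 10]
ES = 9 + 2 + 10 = 21

21


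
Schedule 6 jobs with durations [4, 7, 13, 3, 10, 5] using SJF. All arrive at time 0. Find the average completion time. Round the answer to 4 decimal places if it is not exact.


SJF order (ascending): [3, 4, 5, 7, 10, 13]
Completion times:
  Job 1: burst=3, C=3
  Job 2: burst=4, C=7
  Job 3: burst=5, C=12
  Job 4: burst=7, C=19
  Job 5: burst=10, C=29
  Job 6: burst=13, C=42
Average completion = 112/6 = 18.6667

18.6667


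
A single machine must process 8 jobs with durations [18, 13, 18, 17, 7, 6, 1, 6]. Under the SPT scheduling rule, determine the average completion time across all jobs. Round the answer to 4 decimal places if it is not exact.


Sort jobs by processing time (SPT order): [1, 6, 6, 7, 13, 17, 18, 18]
Compute completion times sequentially:
  Job 1: processing = 1, completes at 1
  Job 2: processing = 6, completes at 7
  Job 3: processing = 6, completes at 13
  Job 4: processing = 7, completes at 20
  Job 5: processing = 13, completes at 33
  Job 6: processing = 17, completes at 50
  Job 7: processing = 18, completes at 68
  Job 8: processing = 18, completes at 86
Sum of completion times = 278
Average completion time = 278/8 = 34.75

34.75


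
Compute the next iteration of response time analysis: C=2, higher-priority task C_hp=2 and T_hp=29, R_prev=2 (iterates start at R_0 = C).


R_next = C + ceil(R_prev / T_hp) * C_hp
ceil(2 / 29) = ceil(0.069) = 1
Interference = 1 * 2 = 2
R_next = 2 + 2 = 4

4


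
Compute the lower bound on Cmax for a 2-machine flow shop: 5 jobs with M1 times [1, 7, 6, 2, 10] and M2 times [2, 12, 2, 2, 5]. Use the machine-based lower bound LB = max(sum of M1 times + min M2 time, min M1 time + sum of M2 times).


LB1 = sum(M1 times) + min(M2 times) = 26 + 2 = 28
LB2 = min(M1 times) + sum(M2 times) = 1 + 23 = 24
Lower bound = max(LB1, LB2) = max(28, 24) = 28

28


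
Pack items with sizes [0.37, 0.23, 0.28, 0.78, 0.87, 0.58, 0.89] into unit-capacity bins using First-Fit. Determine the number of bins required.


Place items sequentially using First-Fit:
  Item 0.37 -> new Bin 1
  Item 0.23 -> Bin 1 (now 0.6)
  Item 0.28 -> Bin 1 (now 0.88)
  Item 0.78 -> new Bin 2
  Item 0.87 -> new Bin 3
  Item 0.58 -> new Bin 4
  Item 0.89 -> new Bin 5
Total bins used = 5

5


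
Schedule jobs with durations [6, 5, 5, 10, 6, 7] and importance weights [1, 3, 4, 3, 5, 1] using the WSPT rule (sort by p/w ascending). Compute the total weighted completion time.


Compute p/w ratios and sort ascending (WSPT): [(6, 5), (5, 4), (5, 3), (10, 3), (6, 1), (7, 1)]
Compute weighted completion times:
  Job (p=6,w=5): C=6, w*C=5*6=30
  Job (p=5,w=4): C=11, w*C=4*11=44
  Job (p=5,w=3): C=16, w*C=3*16=48
  Job (p=10,w=3): C=26, w*C=3*26=78
  Job (p=6,w=1): C=32, w*C=1*32=32
  Job (p=7,w=1): C=39, w*C=1*39=39
Total weighted completion time = 271

271


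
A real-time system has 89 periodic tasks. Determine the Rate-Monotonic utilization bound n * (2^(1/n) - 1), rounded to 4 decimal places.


Compute 2^(1/89) = 1.0078185773
Subtract 1: 1.0078185773 - 1 = 0.0078185773
Multiply by n: 89 * 0.0078185773 = 0.6958533797
Round to 4 dp: 0.6959

0.6959


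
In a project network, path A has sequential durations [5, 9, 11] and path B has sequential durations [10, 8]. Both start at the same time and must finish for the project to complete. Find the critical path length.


Path A total = 5 + 9 + 11 = 25
Path B total = 10 + 8 = 18
Critical path = longest path = max(25, 18) = 25

25


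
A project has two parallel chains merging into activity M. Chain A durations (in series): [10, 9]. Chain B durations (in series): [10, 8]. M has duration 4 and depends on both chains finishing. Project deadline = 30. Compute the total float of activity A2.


Forward pass: ES(A2) = sum of predecessors on chain A = 10
EF = ES + duration = 10 + 9 = 19
Backward pass: LF(M) = deadline = 30; LS(M) = 30 - 4 = 26
LF(A2) = LS(M) - sum(successors on chain A) = 26 - 0 = 26
LS = LF - duration = 26 - 9 = 17
Total float = LS - ES = 17 - 10 = 7

7


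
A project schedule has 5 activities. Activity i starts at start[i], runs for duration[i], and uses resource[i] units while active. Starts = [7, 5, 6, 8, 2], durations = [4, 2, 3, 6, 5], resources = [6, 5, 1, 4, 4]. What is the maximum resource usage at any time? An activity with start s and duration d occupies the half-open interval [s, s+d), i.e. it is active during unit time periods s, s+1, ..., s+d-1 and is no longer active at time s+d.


Each activity i is active on [start_i, start_i + duration_i).
Compute total resource usage per time slot:
  t=0: active resources = [], total = 0
  t=1: active resources = [], total = 0
  t=2: active resources = [4], total = 4
  t=3: active resources = [4], total = 4
  t=4: active resources = [4], total = 4
  t=5: active resources = [5, 4], total = 9
  t=6: active resources = [5, 1, 4], total = 10
  t=7: active resources = [6, 1], total = 7
  t=8: active resources = [6, 1, 4], total = 11
  t=9: active resources = [6, 4], total = 10
  t=10: active resources = [6, 4], total = 10
  t=11: active resources = [4], total = 4
  t=12: active resources = [4], total = 4
  t=13: active resources = [4], total = 4
Peak resource demand = 11

11


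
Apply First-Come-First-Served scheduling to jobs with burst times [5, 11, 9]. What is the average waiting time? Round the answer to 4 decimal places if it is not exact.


FCFS order (as given): [5, 11, 9]
Waiting times:
  Job 1: wait = 0
  Job 2: wait = 5
  Job 3: wait = 16
Sum of waiting times = 21
Average waiting time = 21/3 = 7.0

7.0


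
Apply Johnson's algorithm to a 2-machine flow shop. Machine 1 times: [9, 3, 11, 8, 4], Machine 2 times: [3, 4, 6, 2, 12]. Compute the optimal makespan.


Apply Johnson's rule:
  Group 1 (a <= b): [(2, 3, 4), (5, 4, 12)]
  Group 2 (a > b): [(3, 11, 6), (1, 9, 3), (4, 8, 2)]
Optimal job order: [2, 5, 3, 1, 4]
Schedule:
  Job 2: M1 done at 3, M2 done at 7
  Job 5: M1 done at 7, M2 done at 19
  Job 3: M1 done at 18, M2 done at 25
  Job 1: M1 done at 27, M2 done at 30
  Job 4: M1 done at 35, M2 done at 37
Makespan = 37

37


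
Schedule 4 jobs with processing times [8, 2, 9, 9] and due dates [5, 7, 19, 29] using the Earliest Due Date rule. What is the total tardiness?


Sort by due date (EDD order): [(8, 5), (2, 7), (9, 19), (9, 29)]
Compute completion times and tardiness:
  Job 1: p=8, d=5, C=8, tardiness=max(0,8-5)=3
  Job 2: p=2, d=7, C=10, tardiness=max(0,10-7)=3
  Job 3: p=9, d=19, C=19, tardiness=max(0,19-19)=0
  Job 4: p=9, d=29, C=28, tardiness=max(0,28-29)=0
Total tardiness = 6

6


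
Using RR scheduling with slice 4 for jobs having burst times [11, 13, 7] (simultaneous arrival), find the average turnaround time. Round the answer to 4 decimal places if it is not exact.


Time quantum = 4
Execution trace:
  J1 runs 4 units, time = 4
  J2 runs 4 units, time = 8
  J3 runs 4 units, time = 12
  J1 runs 4 units, time = 16
  J2 runs 4 units, time = 20
  J3 runs 3 units, time = 23
  J1 runs 3 units, time = 26
  J2 runs 4 units, time = 30
  J2 runs 1 units, time = 31
Finish times: [26, 31, 23]
Average turnaround = 80/3 = 26.6667

26.6667


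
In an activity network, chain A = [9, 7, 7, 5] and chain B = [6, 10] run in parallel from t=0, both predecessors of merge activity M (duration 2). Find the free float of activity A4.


ES(A4) = sum of predecessors on chain A = 23
EF(A4) = ES + duration = 23 + 5 = 28
Successor of A4 is M. ES(M) = max(sum(A), sum(B)) = max(28, 16) = 28
Free float = ES(successor) - EF(current) = 28 - 28 = 0

0


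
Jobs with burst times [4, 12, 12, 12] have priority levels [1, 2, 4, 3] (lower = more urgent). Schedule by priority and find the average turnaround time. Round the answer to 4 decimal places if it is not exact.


Sort by priority (ascending = highest first):
Order: [(1, 4), (2, 12), (3, 12), (4, 12)]
Completion times:
  Priority 1, burst=4, C=4
  Priority 2, burst=12, C=16
  Priority 3, burst=12, C=28
  Priority 4, burst=12, C=40
Average turnaround = 88/4 = 22.0

22.0


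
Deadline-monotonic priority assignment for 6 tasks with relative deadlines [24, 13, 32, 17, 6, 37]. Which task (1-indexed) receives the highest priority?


Sort tasks by relative deadline (ascending):
  Task 5: deadline = 6
  Task 2: deadline = 13
  Task 4: deadline = 17
  Task 1: deadline = 24
  Task 3: deadline = 32
  Task 6: deadline = 37
Priority order (highest first): [5, 2, 4, 1, 3, 6]
Highest priority task = 5

5


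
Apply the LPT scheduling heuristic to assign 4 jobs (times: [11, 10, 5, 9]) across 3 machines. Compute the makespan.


Sort jobs in decreasing order (LPT): [11, 10, 9, 5]
Assign each job to the least loaded machine:
  Machine 1: jobs [11], load = 11
  Machine 2: jobs [10], load = 10
  Machine 3: jobs [9, 5], load = 14
Makespan = max load = 14

14


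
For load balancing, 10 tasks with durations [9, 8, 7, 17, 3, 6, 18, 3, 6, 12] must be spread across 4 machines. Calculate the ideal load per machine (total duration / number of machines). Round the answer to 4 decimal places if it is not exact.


Total processing time = 9 + 8 + 7 + 17 + 3 + 6 + 18 + 3 + 6 + 12 = 89
Number of machines = 4
Ideal balanced load = 89 / 4 = 22.25

22.25


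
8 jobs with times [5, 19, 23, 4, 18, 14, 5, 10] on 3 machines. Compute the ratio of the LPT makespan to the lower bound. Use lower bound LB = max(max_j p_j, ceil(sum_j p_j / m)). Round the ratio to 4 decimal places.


LPT order: [23, 19, 18, 14, 10, 5, 5, 4]
Machine loads after assignment: [33, 33, 32]
LPT makespan = 33
Lower bound = max(max_job, ceil(total/3)) = max(23, 33) = 33
Ratio = 33 / 33 = 1.0

1.0


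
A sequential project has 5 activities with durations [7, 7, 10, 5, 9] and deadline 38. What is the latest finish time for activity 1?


LF(activity 1) = deadline - sum of successor durations
Successors: activities 2 through 5 with durations [7, 10, 5, 9]
Sum of successor durations = 31
LF = 38 - 31 = 7

7


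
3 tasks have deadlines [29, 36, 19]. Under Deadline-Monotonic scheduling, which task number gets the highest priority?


Sort tasks by relative deadline (ascending):
  Task 3: deadline = 19
  Task 1: deadline = 29
  Task 2: deadline = 36
Priority order (highest first): [3, 1, 2]
Highest priority task = 3

3


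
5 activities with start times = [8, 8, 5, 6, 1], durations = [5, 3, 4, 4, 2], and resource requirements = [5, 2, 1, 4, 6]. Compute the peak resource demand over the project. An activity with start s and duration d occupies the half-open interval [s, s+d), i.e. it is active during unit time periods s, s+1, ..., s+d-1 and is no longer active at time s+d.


Each activity i is active on [start_i, start_i + duration_i).
Compute total resource usage per time slot:
  t=0: active resources = [], total = 0
  t=1: active resources = [6], total = 6
  t=2: active resources = [6], total = 6
  t=3: active resources = [], total = 0
  t=4: active resources = [], total = 0
  t=5: active resources = [1], total = 1
  t=6: active resources = [1, 4], total = 5
  t=7: active resources = [1, 4], total = 5
  t=8: active resources = [5, 2, 1, 4], total = 12
  t=9: active resources = [5, 2, 4], total = 11
  t=10: active resources = [5, 2], total = 7
  t=11: active resources = [5], total = 5
  t=12: active resources = [5], total = 5
Peak resource demand = 12

12


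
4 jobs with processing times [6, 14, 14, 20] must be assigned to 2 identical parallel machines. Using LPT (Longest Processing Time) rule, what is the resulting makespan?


Sort jobs in decreasing order (LPT): [20, 14, 14, 6]
Assign each job to the least loaded machine:
  Machine 1: jobs [20, 6], load = 26
  Machine 2: jobs [14, 14], load = 28
Makespan = max load = 28

28


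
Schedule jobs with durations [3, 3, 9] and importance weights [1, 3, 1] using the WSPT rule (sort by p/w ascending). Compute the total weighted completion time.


Compute p/w ratios and sort ascending (WSPT): [(3, 3), (3, 1), (9, 1)]
Compute weighted completion times:
  Job (p=3,w=3): C=3, w*C=3*3=9
  Job (p=3,w=1): C=6, w*C=1*6=6
  Job (p=9,w=1): C=15, w*C=1*15=15
Total weighted completion time = 30

30


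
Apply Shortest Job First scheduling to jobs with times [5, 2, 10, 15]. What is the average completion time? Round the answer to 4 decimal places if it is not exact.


SJF order (ascending): [2, 5, 10, 15]
Completion times:
  Job 1: burst=2, C=2
  Job 2: burst=5, C=7
  Job 3: burst=10, C=17
  Job 4: burst=15, C=32
Average completion = 58/4 = 14.5

14.5


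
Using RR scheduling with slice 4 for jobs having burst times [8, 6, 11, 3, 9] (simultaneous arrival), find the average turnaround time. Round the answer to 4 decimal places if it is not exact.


Time quantum = 4
Execution trace:
  J1 runs 4 units, time = 4
  J2 runs 4 units, time = 8
  J3 runs 4 units, time = 12
  J4 runs 3 units, time = 15
  J5 runs 4 units, time = 19
  J1 runs 4 units, time = 23
  J2 runs 2 units, time = 25
  J3 runs 4 units, time = 29
  J5 runs 4 units, time = 33
  J3 runs 3 units, time = 36
  J5 runs 1 units, time = 37
Finish times: [23, 25, 36, 15, 37]
Average turnaround = 136/5 = 27.2

27.2


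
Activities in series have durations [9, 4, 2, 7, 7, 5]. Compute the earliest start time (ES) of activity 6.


Activity 6 starts after activities 1 through 5 complete.
Predecessor durations: [9, 4, 2, 7, 7]
ES = 9 + 4 + 2 + 7 + 7 = 29

29


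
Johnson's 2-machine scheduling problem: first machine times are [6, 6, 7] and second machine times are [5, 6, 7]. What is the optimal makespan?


Apply Johnson's rule:
  Group 1 (a <= b): [(2, 6, 6), (3, 7, 7)]
  Group 2 (a > b): [(1, 6, 5)]
Optimal job order: [2, 3, 1]
Schedule:
  Job 2: M1 done at 6, M2 done at 12
  Job 3: M1 done at 13, M2 done at 20
  Job 1: M1 done at 19, M2 done at 25
Makespan = 25

25


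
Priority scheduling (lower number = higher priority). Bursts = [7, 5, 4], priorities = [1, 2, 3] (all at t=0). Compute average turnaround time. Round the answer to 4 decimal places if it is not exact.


Sort by priority (ascending = highest first):
Order: [(1, 7), (2, 5), (3, 4)]
Completion times:
  Priority 1, burst=7, C=7
  Priority 2, burst=5, C=12
  Priority 3, burst=4, C=16
Average turnaround = 35/3 = 11.6667

11.6667


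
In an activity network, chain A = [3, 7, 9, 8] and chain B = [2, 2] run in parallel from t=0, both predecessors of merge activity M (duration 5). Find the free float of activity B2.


ES(B2) = sum of predecessors on chain B = 2
EF(B2) = ES + duration = 2 + 2 = 4
Successor of B2 is M. ES(M) = max(sum(A), sum(B)) = max(27, 4) = 27
Free float = ES(successor) - EF(current) = 27 - 4 = 23

23


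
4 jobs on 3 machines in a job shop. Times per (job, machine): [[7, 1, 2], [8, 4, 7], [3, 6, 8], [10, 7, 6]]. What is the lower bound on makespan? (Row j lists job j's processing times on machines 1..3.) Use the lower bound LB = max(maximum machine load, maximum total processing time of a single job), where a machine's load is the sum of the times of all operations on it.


Machine loads:
  Machine 1: 7 + 8 + 3 + 10 = 28
  Machine 2: 1 + 4 + 6 + 7 = 18
  Machine 3: 2 + 7 + 8 + 6 = 23
Max machine load = 28
Job totals:
  Job 1: 10
  Job 2: 19
  Job 3: 17
  Job 4: 23
Max job total = 23
Lower bound = max(28, 23) = 28

28


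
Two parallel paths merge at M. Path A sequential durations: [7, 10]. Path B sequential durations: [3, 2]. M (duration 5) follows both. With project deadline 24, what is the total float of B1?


Forward pass: ES(B1) = sum of predecessors on chain B = 0
EF = ES + duration = 0 + 3 = 3
Backward pass: LF(M) = deadline = 24; LS(M) = 24 - 5 = 19
LF(B1) = LS(M) - sum(successors on chain B) = 19 - 2 = 17
LS = LF - duration = 17 - 3 = 14
Total float = LS - ES = 14 - 0 = 14

14


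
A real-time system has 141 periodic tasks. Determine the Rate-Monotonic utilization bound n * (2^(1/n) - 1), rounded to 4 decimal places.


Compute 2^(1/141) = 1.0049280405
Subtract 1: 1.0049280405 - 1 = 0.0049280405
Multiply by n: 141 * 0.0049280405 = 0.6948537105
Round to 4 dp: 0.6949

0.6949


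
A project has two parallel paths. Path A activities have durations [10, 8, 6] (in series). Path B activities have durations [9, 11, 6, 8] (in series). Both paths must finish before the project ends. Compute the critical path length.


Path A total = 10 + 8 + 6 = 24
Path B total = 9 + 11 + 6 + 8 = 34
Critical path = longest path = max(24, 34) = 34

34


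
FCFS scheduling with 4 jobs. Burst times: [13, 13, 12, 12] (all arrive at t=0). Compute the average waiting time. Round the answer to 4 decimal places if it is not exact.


FCFS order (as given): [13, 13, 12, 12]
Waiting times:
  Job 1: wait = 0
  Job 2: wait = 13
  Job 3: wait = 26
  Job 4: wait = 38
Sum of waiting times = 77
Average waiting time = 77/4 = 19.25

19.25


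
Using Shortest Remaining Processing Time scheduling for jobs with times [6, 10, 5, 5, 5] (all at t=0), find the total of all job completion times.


Since all jobs arrive at t=0, SRPT equals SPT ordering.
SPT order: [5, 5, 5, 6, 10]
Completion times:
  Job 1: p=5, C=5
  Job 2: p=5, C=10
  Job 3: p=5, C=15
  Job 4: p=6, C=21
  Job 5: p=10, C=31
Total completion time = 5 + 10 + 15 + 21 + 31 = 82

82


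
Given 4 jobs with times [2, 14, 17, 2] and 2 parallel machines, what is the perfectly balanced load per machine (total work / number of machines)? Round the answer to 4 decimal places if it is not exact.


Total processing time = 2 + 14 + 17 + 2 = 35
Number of machines = 2
Ideal balanced load = 35 / 2 = 17.5

17.5


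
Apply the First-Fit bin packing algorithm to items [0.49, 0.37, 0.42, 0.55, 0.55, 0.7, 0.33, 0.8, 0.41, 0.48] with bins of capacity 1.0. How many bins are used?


Place items sequentially using First-Fit:
  Item 0.49 -> new Bin 1
  Item 0.37 -> Bin 1 (now 0.86)
  Item 0.42 -> new Bin 2
  Item 0.55 -> Bin 2 (now 0.97)
  Item 0.55 -> new Bin 3
  Item 0.7 -> new Bin 4
  Item 0.33 -> Bin 3 (now 0.88)
  Item 0.8 -> new Bin 5
  Item 0.41 -> new Bin 6
  Item 0.48 -> Bin 6 (now 0.89)
Total bins used = 6

6


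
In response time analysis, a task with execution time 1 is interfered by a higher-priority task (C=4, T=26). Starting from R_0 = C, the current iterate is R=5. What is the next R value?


R_next = C + ceil(R_prev / T_hp) * C_hp
ceil(5 / 26) = ceil(0.1923) = 1
Interference = 1 * 4 = 4
R_next = 1 + 4 = 5
R_next = R_prev, so the iteration has converged (response time = 5).

5


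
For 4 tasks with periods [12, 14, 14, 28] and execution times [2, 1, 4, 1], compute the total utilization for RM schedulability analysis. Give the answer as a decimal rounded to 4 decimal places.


Compute individual utilizations (exact fractions):
  Task 1: C/T = 2/12 = 1/6 (approx. 0.1667)
  Task 2: C/T = 1/14 (approx. 0.0714)
  Task 3: C/T = 4/14 = 2/7 (approx. 0.2857)
  Task 4: C/T = 1/28 (approx. 0.0357)
Total utilization U = 1/6 + 1/14 + 2/7 + 1/28 = 47/84
Rounded to 4 decimal places: U = 0.5595
RM (Liu & Layland) bound for 4 tasks = 0.756828; compare with U = 47/84 (approx. 0.559524)
U <= bound, so schedulable by RM sufficient condition.

0.5595


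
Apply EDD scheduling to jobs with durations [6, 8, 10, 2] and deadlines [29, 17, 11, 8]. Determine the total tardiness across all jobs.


Sort by due date (EDD order): [(2, 8), (10, 11), (8, 17), (6, 29)]
Compute completion times and tardiness:
  Job 1: p=2, d=8, C=2, tardiness=max(0,2-8)=0
  Job 2: p=10, d=11, C=12, tardiness=max(0,12-11)=1
  Job 3: p=8, d=17, C=20, tardiness=max(0,20-17)=3
  Job 4: p=6, d=29, C=26, tardiness=max(0,26-29)=0
Total tardiness = 4

4


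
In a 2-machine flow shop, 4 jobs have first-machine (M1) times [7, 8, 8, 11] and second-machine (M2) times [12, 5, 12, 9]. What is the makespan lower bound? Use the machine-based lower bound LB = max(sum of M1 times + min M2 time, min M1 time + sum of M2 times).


LB1 = sum(M1 times) + min(M2 times) = 34 + 5 = 39
LB2 = min(M1 times) + sum(M2 times) = 7 + 38 = 45
Lower bound = max(LB1, LB2) = max(39, 45) = 45

45


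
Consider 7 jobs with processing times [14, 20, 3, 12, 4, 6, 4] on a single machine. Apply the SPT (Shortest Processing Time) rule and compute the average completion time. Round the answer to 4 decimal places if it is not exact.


Sort jobs by processing time (SPT order): [3, 4, 4, 6, 12, 14, 20]
Compute completion times sequentially:
  Job 1: processing = 3, completes at 3
  Job 2: processing = 4, completes at 7
  Job 3: processing = 4, completes at 11
  Job 4: processing = 6, completes at 17
  Job 5: processing = 12, completes at 29
  Job 6: processing = 14, completes at 43
  Job 7: processing = 20, completes at 63
Sum of completion times = 173
Average completion time = 173/7 = 24.7143

24.7143


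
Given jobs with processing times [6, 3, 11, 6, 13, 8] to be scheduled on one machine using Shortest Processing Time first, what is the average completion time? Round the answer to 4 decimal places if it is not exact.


Sort jobs by processing time (SPT order): [3, 6, 6, 8, 11, 13]
Compute completion times sequentially:
  Job 1: processing = 3, completes at 3
  Job 2: processing = 6, completes at 9
  Job 3: processing = 6, completes at 15
  Job 4: processing = 8, completes at 23
  Job 5: processing = 11, completes at 34
  Job 6: processing = 13, completes at 47
Sum of completion times = 131
Average completion time = 131/6 = 21.8333

21.8333


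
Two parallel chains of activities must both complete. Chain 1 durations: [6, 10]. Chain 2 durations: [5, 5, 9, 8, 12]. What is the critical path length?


Path A total = 6 + 10 = 16
Path B total = 5 + 5 + 9 + 8 + 12 = 39
Critical path = longest path = max(16, 39) = 39

39


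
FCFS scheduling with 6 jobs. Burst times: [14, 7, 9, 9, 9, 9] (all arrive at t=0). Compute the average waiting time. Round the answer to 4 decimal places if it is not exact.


FCFS order (as given): [14, 7, 9, 9, 9, 9]
Waiting times:
  Job 1: wait = 0
  Job 2: wait = 14
  Job 3: wait = 21
  Job 4: wait = 30
  Job 5: wait = 39
  Job 6: wait = 48
Sum of waiting times = 152
Average waiting time = 152/6 = 25.3333

25.3333


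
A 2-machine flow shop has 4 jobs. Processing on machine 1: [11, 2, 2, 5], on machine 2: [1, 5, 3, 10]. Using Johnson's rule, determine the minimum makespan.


Apply Johnson's rule:
  Group 1 (a <= b): [(2, 2, 5), (3, 2, 3), (4, 5, 10)]
  Group 2 (a > b): [(1, 11, 1)]
Optimal job order: [2, 3, 4, 1]
Schedule:
  Job 2: M1 done at 2, M2 done at 7
  Job 3: M1 done at 4, M2 done at 10
  Job 4: M1 done at 9, M2 done at 20
  Job 1: M1 done at 20, M2 done at 21
Makespan = 21

21


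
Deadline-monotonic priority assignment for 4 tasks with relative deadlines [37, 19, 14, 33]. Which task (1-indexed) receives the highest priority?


Sort tasks by relative deadline (ascending):
  Task 3: deadline = 14
  Task 2: deadline = 19
  Task 4: deadline = 33
  Task 1: deadline = 37
Priority order (highest first): [3, 2, 4, 1]
Highest priority task = 3

3


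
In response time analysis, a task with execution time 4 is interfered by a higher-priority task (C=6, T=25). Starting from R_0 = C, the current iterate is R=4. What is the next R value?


R_next = C + ceil(R_prev / T_hp) * C_hp
ceil(4 / 25) = ceil(0.16) = 1
Interference = 1 * 6 = 6
R_next = 4 + 6 = 10

10
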